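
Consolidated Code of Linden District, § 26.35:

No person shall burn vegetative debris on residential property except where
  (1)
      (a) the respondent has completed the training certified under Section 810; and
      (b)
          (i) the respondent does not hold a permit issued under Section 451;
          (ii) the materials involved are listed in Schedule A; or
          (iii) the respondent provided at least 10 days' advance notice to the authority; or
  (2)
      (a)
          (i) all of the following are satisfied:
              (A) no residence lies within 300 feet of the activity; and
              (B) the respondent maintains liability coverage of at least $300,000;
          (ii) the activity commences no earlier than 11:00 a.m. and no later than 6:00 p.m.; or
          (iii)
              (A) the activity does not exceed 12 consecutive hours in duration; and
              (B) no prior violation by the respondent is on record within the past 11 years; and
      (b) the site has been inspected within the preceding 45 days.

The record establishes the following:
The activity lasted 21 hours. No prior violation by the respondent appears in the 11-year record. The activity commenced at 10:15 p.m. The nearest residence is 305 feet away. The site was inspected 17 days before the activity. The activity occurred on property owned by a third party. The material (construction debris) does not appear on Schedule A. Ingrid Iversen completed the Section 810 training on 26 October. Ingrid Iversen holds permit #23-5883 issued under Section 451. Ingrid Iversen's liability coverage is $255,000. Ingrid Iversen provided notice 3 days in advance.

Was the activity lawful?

No — unlawful.

(a) training certified — holds.
(i) not (holds permit) — not satisfied.
(ii) Schedule A material — fails.
(iii) ≥10 days' notice — fails.
(b) = F OR F OR F = false.
(1) = T AND F = false.
(A) no residence in 300 ft — satisfied.
(B) coverage ≥ $300,000 — not satisfied.
So (i) is not satisfied (T AND F).
(ii) start within hours — not satisfied.
(A) ≤ 12 hrs duration — fails.
(B) no prior violation — met.
(iii) = F AND T = false.
(a) = F OR F OR F = false.
(b) site inspected — holds.
(2) = F AND T = false.
So Overall is not satisfied (F OR F).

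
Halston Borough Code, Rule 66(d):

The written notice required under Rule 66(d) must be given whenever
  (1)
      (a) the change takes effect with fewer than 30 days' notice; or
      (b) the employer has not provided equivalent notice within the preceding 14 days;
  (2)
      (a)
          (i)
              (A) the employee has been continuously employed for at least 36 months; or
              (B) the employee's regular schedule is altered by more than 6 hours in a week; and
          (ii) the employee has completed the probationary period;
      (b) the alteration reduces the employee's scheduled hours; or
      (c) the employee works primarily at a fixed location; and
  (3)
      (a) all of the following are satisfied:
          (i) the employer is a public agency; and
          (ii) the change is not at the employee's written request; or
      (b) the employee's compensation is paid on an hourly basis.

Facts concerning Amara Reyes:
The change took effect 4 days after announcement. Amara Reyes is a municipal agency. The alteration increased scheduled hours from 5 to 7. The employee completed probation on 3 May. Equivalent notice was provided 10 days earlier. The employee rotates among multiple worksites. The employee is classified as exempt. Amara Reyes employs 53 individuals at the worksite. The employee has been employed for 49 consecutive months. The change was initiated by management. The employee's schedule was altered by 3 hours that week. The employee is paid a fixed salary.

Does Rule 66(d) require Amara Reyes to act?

Yes — required.

(a) < 30 days' notice — holds.
(b) no recent notice — not satisfied.
(1) = T OR F = true.
(A) tenure ≥ 36 mo. — met.
(B) schedule shift > 6h — not met.
So (i) is satisfied (T OR F).
(ii) past probation — satisfied.
So (a) is satisfied (T AND T).
(b) hours reduced — not met.
(c) fixed location — fails.
(2) = T OR F OR F = true.
(i) public agency — holds.
(ii) not employee-requested — satisfied.
(a): T AND T → true.
(b) hourly-paid — not satisfied.
(3) = T OR F = true.
So Overall is satisfied (T AND T AND T).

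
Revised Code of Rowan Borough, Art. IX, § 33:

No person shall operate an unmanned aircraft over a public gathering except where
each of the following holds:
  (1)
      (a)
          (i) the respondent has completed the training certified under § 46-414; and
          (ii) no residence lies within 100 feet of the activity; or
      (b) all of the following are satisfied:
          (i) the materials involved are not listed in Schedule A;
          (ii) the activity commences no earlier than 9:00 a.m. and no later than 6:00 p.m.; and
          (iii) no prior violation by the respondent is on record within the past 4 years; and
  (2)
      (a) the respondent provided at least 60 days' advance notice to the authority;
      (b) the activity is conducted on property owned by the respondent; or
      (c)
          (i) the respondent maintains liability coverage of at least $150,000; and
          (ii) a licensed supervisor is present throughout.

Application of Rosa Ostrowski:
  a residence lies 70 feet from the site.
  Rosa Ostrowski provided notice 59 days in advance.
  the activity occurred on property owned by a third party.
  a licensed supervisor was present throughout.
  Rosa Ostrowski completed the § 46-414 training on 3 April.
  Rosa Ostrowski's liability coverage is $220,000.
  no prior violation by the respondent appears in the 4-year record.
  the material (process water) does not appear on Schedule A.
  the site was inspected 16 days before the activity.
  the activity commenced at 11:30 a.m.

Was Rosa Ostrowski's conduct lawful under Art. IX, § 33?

(i) training certified — holds.
(ii) no residence in 100 ft — fails.
So (a) is not satisfied (T AND F).
(i) not (Schedule A material) — holds.
(ii) start within hours — satisfied.
(iii) no prior violation — satisfied.
(b): T AND T AND T → true.
(1) = F OR T = true.
(a) ≥60 days' notice — not met.
(b) own property — not satisfied.
(i) coverage ≥ $150,000 — met.
(ii) supervisor present — satisfied.
(c) = T AND T = true.
(2) = F OR F OR T = true.
So Overall is satisfied (T AND T).

Yes — lawful.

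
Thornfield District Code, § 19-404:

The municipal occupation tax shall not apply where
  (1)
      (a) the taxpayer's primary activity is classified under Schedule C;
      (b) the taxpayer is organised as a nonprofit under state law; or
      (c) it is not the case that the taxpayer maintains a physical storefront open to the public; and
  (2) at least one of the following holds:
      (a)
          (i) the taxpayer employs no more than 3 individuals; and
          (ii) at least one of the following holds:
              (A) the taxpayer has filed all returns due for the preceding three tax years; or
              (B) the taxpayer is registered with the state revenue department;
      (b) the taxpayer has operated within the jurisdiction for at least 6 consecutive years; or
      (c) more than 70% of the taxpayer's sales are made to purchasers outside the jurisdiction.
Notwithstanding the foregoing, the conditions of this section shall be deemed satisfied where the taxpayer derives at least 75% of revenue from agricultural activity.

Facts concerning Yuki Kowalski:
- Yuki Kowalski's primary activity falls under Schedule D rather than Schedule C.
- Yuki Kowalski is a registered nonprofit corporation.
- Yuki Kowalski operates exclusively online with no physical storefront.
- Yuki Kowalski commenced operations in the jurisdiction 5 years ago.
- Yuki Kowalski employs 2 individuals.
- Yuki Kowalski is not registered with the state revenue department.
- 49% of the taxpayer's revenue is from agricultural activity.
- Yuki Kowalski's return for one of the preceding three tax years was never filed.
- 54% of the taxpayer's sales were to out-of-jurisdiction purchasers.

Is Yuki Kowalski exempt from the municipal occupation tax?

No — not exempt.

(a) Schedule C activity — not satisfied.
(b) nonprofit — holds.
(c) not (has storefront) — met.
So (1) is satisfied (F OR T OR T).
(i) ≤ 3 employees — met.
(A) returns current — not satisfied.
(B) state-registered — not satisfied.
(ii) = F OR F = false.
(a): T AND F → false.
(b) ≥ 6 yrs in jurisdiction — not satisfied.
(c) >70% out-of-jur. sales — not satisfied.
(2) = F OR F OR F = false.
So Overall is not satisfied (T AND F).
Exception (≥75% agricultural) — not satisfied.
Result: main false OR exception false → false.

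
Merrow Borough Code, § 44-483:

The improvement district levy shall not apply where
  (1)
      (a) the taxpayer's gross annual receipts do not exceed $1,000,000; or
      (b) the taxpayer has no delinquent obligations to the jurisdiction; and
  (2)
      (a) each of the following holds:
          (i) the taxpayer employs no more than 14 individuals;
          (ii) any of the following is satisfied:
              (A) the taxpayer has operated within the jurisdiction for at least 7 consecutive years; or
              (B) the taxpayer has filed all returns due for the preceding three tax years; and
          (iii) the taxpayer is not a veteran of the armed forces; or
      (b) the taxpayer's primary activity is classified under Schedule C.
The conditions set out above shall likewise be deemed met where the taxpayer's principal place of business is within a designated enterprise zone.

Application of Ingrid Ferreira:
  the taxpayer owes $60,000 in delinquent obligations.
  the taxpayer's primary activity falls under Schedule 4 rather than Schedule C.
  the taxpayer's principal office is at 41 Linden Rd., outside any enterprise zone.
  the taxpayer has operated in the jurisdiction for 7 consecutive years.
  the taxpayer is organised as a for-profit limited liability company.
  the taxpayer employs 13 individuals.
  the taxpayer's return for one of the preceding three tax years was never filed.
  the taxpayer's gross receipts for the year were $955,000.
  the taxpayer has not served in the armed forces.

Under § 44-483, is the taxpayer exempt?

(a) receipts ≤ $1,000,000 — holds.
(b) no delinquency — not met.
(1): T OR F → true.
(i) ≤ 14 employees — holds.
(A) ≥ 7 yrs in jurisdiction — met.
(B) returns current — not met.
So (ii) is satisfied (T OR F).
(iii) not (veteran) — satisfied.
So (a) is satisfied (T AND T AND T).
(b) Schedule C activity — not satisfied.
So (2) is satisfied (T OR F).
Overall = T AND T = true.
Exception (in enterprise zone) — not satisfied.
Result: main true OR exception false → true.

Yes — exempt.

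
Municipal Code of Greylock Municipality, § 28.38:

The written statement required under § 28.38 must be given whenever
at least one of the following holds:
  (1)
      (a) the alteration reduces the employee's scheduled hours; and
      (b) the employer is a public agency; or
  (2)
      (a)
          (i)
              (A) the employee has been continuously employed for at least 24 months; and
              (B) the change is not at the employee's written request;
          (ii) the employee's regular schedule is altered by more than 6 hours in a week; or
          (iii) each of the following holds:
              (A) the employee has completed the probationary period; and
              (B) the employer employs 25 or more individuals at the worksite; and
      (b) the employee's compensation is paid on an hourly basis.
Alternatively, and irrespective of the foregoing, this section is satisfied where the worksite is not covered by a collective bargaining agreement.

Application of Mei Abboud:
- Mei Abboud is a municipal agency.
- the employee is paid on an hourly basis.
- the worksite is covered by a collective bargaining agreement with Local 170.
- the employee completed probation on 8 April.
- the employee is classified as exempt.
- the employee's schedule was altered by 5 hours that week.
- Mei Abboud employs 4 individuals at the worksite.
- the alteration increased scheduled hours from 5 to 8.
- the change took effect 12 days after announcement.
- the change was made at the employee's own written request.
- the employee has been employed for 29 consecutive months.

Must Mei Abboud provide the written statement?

No — not required.

(a) hours reduced — not met.
(b) public agency — met.
So (1) is not satisfied (F AND T).
(A) tenure ≥ 24 mo. — met.
(B) not employee-requested — not satisfied.
So (i) is not satisfied (T AND F).
(ii) schedule shift > 6h — fails.
(A) past probation — met.
(B) ≥ 25 at site — fails.
(iii): T AND F → false.
(a) = F OR F OR F = false.
(b) hourly-paid — met.
(2): F AND T → false.
Overall = F OR F = false.
Exception (no CBA) — not satisfied.
Result: main false OR exception false → false.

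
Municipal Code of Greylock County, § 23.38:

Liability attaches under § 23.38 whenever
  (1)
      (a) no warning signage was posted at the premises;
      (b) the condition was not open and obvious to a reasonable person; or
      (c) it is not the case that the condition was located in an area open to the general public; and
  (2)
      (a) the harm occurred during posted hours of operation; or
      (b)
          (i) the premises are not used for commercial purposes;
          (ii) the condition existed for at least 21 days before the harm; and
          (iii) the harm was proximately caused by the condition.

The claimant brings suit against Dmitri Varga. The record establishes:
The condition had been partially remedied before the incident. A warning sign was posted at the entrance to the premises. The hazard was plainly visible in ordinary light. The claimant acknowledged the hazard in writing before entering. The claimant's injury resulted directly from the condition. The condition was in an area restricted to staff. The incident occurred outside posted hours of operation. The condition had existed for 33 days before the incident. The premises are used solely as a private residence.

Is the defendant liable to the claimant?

Yes — liable.

(a) no signage posted — not satisfied.
(b) not open/obvious — not met.
(c) not (public area) — holds.
(1) = F OR F OR T = true.
(a) during posted hours — not met.
(i) not (commercial use) — holds.
(ii) condition ≥21 days old — met.
(iii) proximate cause — holds.
(b): T AND T AND T → true.
(2): F OR T → true.
So Overall is satisfied (T AND T).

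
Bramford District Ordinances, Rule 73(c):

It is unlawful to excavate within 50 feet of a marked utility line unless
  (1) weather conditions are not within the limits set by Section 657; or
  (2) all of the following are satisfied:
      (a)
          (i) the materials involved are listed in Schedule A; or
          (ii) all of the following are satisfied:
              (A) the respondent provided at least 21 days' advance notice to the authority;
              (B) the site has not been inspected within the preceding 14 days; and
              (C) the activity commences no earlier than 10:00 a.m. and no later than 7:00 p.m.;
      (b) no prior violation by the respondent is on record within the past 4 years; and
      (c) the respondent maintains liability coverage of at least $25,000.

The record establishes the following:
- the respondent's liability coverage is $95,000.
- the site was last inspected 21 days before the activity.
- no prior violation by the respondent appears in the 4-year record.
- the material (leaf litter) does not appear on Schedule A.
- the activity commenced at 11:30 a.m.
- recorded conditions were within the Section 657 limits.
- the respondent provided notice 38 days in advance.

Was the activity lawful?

Yes — lawful.

(1) not (weather ok) — not met.
(i) Schedule A material — not satisfied.
(A) ≥21 days' notice — satisfied.
(B) not (site inspected) — holds.
(C) start within hours — holds.
(ii) = T AND T AND T = true.
(a) = F OR T = true.
(b) no prior violation — holds.
(c) coverage ≥ $25,000 — satisfied.
(2) = T AND T AND T = true.
Overall: F OR T → true.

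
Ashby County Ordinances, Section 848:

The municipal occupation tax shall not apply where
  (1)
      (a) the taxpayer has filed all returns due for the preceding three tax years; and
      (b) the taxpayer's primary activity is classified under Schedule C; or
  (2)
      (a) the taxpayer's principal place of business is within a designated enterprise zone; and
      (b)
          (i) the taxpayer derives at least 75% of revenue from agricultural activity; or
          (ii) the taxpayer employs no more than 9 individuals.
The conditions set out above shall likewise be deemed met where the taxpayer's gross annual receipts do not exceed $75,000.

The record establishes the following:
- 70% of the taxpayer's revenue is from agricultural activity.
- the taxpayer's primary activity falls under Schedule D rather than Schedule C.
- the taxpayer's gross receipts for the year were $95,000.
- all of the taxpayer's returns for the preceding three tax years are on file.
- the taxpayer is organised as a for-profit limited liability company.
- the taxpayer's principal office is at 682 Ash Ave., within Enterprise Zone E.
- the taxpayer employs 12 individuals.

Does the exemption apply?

(a) returns current — satisfied.
(b) Schedule C activity — fails.
So (1) is not satisfied (T AND F).
(a) in enterprise zone — satisfied.
(i) ≥75% agricultural — not satisfied.
(ii) ≤ 9 employees — fails.
(b) = F OR F = false.
(2) = T AND F = false.
Overall: F OR F → false.
Exception (receipts ≤ $75,000) — not satisfied.
Result: main false OR exception false → false.

No — not exempt.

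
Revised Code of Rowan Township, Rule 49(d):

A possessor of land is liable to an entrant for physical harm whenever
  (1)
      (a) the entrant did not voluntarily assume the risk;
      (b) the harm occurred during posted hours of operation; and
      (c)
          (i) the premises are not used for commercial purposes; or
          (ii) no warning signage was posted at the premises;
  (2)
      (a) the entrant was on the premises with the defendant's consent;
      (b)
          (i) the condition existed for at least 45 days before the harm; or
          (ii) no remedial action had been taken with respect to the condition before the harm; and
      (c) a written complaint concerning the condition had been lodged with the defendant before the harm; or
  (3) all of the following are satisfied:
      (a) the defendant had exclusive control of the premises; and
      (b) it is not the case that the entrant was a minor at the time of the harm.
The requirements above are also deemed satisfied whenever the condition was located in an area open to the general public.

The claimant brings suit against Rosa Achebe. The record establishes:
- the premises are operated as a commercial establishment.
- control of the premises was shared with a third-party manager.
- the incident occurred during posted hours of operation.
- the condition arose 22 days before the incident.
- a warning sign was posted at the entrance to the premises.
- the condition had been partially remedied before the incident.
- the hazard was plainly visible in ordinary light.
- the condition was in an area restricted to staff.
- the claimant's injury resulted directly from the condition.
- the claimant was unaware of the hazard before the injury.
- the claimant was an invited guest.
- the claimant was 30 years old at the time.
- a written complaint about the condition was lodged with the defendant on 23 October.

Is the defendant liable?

No — not liable.

(a) no assumed risk — holds.
(b) during posted hours — met.
(i) not (commercial use) — not met.
(ii) no signage posted — fails.
So (c) is not satisfied (F OR F).
(1) = T AND T AND F = false.
(a) consent to enter — satisfied.
(i) condition ≥45 days old — not met.
(ii) no remedial action — not met.
So (b) is not satisfied (F OR F).
(c) complaint lodged — met.
(2): T AND F AND T → false.
(a) exclusive control — fails.
(b) not (entrant a minor) — holds.
(3) = F AND T = false.
Overall: F OR F OR F → false.
Exception (public area) — not satisfied.
Result: main false OR exception false → false.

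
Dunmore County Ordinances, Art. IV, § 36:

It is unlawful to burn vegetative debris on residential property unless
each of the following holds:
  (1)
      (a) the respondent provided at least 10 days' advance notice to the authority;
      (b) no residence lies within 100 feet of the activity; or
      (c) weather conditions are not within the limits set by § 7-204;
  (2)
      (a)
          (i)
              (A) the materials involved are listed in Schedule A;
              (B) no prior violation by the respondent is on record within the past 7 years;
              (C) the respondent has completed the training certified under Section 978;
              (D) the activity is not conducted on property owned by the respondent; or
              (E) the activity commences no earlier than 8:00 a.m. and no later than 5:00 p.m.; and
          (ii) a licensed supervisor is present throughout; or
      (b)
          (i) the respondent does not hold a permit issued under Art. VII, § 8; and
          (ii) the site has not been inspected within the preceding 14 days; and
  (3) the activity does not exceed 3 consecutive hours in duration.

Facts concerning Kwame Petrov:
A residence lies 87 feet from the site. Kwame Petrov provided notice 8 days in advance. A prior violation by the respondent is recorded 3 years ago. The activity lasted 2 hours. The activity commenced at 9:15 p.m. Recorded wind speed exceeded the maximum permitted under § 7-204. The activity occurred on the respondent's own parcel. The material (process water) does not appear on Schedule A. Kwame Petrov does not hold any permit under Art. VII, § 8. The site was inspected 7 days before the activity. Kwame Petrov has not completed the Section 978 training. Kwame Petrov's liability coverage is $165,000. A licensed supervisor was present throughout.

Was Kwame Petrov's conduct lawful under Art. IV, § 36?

(a) ≥10 days' notice — not met.
(b) no residence in 100 ft — fails.
(c) not (weather ok) — holds.
So (1) is satisfied (F OR F OR T).
(A) Schedule A material — not satisfied.
(B) no prior violation — not satisfied.
(C) training certified — not met.
(D) not (own property) — not met.
(E) start within hours — not satisfied.
(i): F OR F OR F OR F OR F → false.
(ii) supervisor present — holds.
(a) = F AND T = false.
(i) not (holds permit) — met.
(ii) not (site inspected) — not met.
(b): T AND F → false.
(2) = F OR F = false.
(3) ≤ 3 hrs duration — holds.
Overall = T AND F AND T = false.

No — unlawful.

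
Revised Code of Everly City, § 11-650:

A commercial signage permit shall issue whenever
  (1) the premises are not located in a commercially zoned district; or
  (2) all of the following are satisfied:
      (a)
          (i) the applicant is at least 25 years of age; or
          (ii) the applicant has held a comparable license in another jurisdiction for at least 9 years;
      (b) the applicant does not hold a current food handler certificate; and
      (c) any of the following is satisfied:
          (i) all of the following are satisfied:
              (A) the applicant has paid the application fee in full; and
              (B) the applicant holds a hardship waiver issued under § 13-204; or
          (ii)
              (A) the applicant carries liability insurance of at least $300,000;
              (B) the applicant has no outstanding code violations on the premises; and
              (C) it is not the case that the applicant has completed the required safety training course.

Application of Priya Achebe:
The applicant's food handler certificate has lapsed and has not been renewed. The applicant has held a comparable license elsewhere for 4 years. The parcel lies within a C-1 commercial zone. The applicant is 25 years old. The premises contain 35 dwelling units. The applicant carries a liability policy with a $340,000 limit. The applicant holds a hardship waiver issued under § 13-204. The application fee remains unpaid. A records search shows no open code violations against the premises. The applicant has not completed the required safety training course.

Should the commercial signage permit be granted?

(1) not (commercially zoned) — not satisfied.
(i) age ≥ 25 — met.
(ii) prior license ≥ 9 yr — not met.
(a): T OR F → true.
(b) not (food handler cert.) — met.
(A) fee paid — not met.
(B) hardship waiver — holds.
So (i) is not satisfied (F AND T).
(A) insurance ≥ $300,000 — met.
(B) no code violations — holds.
(C) not (safety training) — satisfied.
(ii) = T AND T AND T = true.
(c): F OR T → true.
(2): T AND T AND T → true.
Overall: F OR T → true.

Yes — granted.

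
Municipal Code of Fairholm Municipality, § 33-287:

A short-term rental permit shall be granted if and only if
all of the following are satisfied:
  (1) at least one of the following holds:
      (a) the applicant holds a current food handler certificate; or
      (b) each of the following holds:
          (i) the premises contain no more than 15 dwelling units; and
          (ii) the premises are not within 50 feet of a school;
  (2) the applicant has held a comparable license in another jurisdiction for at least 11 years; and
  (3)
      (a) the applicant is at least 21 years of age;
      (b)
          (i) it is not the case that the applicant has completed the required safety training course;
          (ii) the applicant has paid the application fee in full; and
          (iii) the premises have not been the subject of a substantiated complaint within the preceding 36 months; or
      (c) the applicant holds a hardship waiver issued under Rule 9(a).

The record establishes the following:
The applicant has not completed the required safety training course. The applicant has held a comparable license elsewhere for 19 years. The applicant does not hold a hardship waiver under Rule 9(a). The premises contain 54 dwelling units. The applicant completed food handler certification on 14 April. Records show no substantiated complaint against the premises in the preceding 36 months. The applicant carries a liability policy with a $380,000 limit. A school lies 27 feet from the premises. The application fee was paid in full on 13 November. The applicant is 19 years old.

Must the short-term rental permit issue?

Yes — granted.

(a) food handler cert. — met.
(i) ≤ 15 units — not met.
(ii) ≥50 ft from school — fails.
(b): F AND F → false.
So (1) is satisfied (T OR F).
(2) prior license ≥ 11 yr — met.
(a) age ≥ 21 — fails.
(i) not (safety training) — met.
(ii) fee paid — satisfied.
(iii) no complaint in 36 mo. — met.
(b) = T AND T AND T = true.
(c) hardship waiver — fails.
So (3) is satisfied (F OR T OR F).
So Overall is satisfied (T AND T AND T).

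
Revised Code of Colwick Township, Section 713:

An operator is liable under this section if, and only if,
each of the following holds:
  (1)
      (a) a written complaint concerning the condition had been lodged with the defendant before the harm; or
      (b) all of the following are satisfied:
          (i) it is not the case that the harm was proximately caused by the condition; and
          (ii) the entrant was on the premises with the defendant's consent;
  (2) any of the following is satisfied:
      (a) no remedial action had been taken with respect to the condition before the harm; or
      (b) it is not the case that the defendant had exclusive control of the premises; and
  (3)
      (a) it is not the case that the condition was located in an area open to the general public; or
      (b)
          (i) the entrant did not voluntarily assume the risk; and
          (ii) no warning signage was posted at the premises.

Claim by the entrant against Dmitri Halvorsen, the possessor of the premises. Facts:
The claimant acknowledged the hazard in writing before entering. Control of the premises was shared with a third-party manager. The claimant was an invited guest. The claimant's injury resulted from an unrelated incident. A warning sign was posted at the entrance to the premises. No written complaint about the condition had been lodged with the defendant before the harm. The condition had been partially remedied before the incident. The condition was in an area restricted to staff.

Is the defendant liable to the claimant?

Yes — liable.

(a) complaint lodged — not met.
(i) not (proximate cause) — holds.
(ii) consent to enter — met.
(b) = T AND T = true.
So (1) is satisfied (F OR T).
(a) no remedial action — fails.
(b) not (exclusive control) — met.
(2): F OR T → true.
(a) not (public area) — satisfied.
(i) no assumed risk — not satisfied.
(ii) no signage posted — not satisfied.
So (b) is not satisfied (F AND F).
So (3) is satisfied (T OR F).
Overall = T AND T AND T = true.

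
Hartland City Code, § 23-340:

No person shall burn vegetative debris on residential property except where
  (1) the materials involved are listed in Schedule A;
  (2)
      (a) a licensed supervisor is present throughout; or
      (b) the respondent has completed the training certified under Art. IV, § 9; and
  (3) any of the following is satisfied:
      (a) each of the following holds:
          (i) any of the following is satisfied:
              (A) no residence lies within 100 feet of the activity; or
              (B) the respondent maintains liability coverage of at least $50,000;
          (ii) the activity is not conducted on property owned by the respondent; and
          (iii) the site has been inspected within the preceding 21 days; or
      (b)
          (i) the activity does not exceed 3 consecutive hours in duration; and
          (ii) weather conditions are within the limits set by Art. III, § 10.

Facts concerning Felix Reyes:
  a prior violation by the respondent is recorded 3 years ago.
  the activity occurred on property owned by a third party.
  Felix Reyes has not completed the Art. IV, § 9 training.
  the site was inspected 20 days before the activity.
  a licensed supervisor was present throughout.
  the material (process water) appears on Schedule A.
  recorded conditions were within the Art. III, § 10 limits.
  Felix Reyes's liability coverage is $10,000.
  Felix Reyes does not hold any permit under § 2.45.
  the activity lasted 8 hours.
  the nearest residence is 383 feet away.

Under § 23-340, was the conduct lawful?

(1) Schedule A material — met.
(a) supervisor present — met.
(b) training certified — not satisfied.
So (2) is satisfied (T OR F).
(A) no residence in 100 ft — satisfied.
(B) coverage ≥ $50,000 — not satisfied.
(i): T OR F → true.
(ii) not (own property) — holds.
(iii) site inspected — satisfied.
So (a) is satisfied (T AND T AND T).
(i) ≤ 3 hrs duration — fails.
(ii) weather ok — holds.
(b): F AND T → false.
(3) = T OR F = true.
So Overall is satisfied (T AND T AND T).

Yes — lawful.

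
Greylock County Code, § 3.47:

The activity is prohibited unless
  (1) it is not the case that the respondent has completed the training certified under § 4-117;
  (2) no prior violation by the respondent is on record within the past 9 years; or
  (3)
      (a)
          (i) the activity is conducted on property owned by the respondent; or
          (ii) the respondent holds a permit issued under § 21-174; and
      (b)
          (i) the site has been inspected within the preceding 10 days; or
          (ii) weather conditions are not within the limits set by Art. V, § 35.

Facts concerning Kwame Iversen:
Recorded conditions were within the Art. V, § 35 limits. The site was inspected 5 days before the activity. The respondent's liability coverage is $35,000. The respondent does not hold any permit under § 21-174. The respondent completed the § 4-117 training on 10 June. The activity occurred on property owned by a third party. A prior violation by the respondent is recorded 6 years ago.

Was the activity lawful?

No — unlawful.

(1) not (training certified) — fails.
(2) no prior violation — fails.
(i) own property — fails.
(ii) holds permit — not met.
So (a) is not satisfied (F OR F).
(i) site inspected — met.
(ii) not (weather ok) — not met.
So (b) is satisfied (T OR F).
(3) = F AND T = false.
Overall = F OR F OR F = false.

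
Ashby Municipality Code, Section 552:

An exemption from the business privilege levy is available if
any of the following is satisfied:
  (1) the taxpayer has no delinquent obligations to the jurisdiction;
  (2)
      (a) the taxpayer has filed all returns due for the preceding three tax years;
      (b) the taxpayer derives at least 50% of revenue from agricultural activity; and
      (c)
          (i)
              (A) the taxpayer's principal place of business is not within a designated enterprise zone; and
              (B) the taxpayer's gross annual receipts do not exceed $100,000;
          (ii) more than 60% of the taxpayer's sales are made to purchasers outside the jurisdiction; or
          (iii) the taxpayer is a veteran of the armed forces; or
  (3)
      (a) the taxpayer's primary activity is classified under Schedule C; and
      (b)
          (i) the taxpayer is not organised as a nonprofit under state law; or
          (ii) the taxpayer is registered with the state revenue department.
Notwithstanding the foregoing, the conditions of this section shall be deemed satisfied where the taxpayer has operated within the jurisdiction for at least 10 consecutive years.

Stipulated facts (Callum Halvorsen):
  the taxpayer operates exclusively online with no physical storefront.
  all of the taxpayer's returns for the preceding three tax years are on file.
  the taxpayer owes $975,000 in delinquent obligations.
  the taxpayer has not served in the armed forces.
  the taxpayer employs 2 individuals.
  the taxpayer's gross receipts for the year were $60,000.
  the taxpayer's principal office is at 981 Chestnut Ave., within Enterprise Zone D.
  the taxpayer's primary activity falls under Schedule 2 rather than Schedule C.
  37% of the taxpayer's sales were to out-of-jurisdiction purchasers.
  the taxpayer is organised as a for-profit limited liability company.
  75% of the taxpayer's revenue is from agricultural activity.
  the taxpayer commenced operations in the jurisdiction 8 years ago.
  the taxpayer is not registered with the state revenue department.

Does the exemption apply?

(1) no delinquency — not met.
(a) returns current — met.
(b) ≥50% agricultural — satisfied.
(A) not (in enterprise zone) — fails.
(B) receipts ≤ $100,000 — met.
So (i) is not satisfied (F AND T).
(ii) >60% out-of-jur. sales — fails.
(iii) veteran — not met.
So (c) is not satisfied (F OR F OR F).
So (2) is not satisfied (T AND T AND F).
(a) Schedule C activity — not satisfied.
(i) not (nonprofit) — satisfied.
(ii) state-registered — fails.
(b) = T OR F = true.
(3): F AND T → false.
Overall: F OR F OR F → false.
Exception (≥ 10 yrs in jurisdiction) — not satisfied.
Result: main false OR exception false → false.

No — not exempt.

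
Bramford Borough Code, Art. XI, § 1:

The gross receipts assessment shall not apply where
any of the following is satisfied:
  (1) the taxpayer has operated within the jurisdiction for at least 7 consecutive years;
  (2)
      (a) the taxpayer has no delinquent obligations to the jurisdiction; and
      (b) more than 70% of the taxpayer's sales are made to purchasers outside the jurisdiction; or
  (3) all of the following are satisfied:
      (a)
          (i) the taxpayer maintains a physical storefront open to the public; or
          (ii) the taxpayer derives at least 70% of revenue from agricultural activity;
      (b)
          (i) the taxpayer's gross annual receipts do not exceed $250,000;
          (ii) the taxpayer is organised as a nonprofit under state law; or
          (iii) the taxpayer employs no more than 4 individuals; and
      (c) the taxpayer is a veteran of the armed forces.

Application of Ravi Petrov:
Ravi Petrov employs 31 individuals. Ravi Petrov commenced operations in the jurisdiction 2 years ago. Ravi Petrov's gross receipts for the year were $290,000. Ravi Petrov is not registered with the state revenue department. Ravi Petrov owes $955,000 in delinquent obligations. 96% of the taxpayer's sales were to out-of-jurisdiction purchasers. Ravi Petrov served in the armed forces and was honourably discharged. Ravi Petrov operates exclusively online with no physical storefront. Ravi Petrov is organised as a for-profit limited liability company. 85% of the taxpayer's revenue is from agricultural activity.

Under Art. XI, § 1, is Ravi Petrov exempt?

No — not exempt.

(1) ≥ 7 yrs in jurisdiction — not satisfied.
(a) no delinquency — fails.
(b) >70% out-of-jur. sales — holds.
(2) = F AND T = false.
(i) has storefront — fails.
(ii) ≥70% agricultural — met.
(a) = F OR T = true.
(i) receipts ≤ $250,000 — fails.
(ii) nonprofit — not met.
(iii) ≤ 4 employees — fails.
(b): F OR F OR F → false.
(c) veteran — met.
(3): T AND F AND T → false.
Overall: F OR F OR F → false.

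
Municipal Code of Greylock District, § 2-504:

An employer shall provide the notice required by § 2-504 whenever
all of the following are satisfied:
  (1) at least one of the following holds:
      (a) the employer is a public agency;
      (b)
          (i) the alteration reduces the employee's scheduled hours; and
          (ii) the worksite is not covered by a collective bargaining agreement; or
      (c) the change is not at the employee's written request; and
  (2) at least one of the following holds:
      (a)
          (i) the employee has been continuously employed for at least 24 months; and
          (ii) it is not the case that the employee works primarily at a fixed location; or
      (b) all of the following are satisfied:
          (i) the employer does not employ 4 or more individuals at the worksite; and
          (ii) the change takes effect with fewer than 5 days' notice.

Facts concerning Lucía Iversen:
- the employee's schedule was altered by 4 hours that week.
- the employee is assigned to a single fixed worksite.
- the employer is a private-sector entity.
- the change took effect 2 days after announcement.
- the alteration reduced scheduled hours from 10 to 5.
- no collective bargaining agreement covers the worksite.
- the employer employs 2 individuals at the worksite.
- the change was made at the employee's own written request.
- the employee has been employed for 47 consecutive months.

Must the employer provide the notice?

Yes — required.

(a) public agency — not satisfied.
(i) hours reduced — met.
(ii) no CBA — holds.
(b) = T AND T = true.
(c) not employee-requested — not satisfied.
So (1) is satisfied (F OR T OR F).
(i) tenure ≥ 24 mo. — satisfied.
(ii) not (fixed location) — not met.
(a) = T AND F = false.
(i) not (≥ 4 at site) — holds.
(ii) < 5 days' notice — satisfied.
So (b) is satisfied (T AND T).
(2): F OR T → true.
So Overall is satisfied (T AND T).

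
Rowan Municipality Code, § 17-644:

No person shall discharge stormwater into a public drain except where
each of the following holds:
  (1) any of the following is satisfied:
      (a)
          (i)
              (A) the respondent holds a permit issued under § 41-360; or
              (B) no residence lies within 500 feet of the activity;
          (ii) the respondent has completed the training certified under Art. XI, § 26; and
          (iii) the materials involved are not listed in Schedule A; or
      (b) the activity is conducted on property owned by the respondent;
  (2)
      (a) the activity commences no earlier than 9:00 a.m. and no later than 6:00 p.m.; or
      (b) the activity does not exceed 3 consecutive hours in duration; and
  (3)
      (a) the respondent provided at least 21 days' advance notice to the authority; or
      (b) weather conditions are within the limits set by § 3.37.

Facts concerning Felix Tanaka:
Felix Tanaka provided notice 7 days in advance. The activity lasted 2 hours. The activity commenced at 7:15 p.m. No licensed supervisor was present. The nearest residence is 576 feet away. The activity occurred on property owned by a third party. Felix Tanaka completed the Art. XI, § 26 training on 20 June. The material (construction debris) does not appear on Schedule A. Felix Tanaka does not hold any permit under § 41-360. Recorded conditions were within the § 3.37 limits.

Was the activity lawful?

Yes — lawful.

(A) holds permit — fails.
(B) no residence in 500 ft — met.
(i) = F OR T = true.
(ii) training certified — met.
(iii) not (Schedule A material) — met.
So (a) is satisfied (T AND T AND T).
(b) own property — not satisfied.
(1) = T OR F = true.
(a) start within hours — not satisfied.
(b) ≤ 3 hrs duration — holds.
(2) = F OR T = true.
(a) ≥21 days' notice — not satisfied.
(b) weather ok — holds.
(3): F OR T → true.
So Overall is satisfied (T AND T AND T).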